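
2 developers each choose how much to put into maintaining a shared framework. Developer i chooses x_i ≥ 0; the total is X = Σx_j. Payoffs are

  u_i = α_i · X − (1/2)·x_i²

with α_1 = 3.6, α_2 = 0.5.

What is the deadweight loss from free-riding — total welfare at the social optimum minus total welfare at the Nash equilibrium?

Developer i's FOC: ∂u_i/∂x_i = α_i − x_i = 0, so x_i* = α_i.
NE contributions = (3.6, 0.5); X = 4.1.
W^NE = (Σα)·X − ½Σα_i² = 4.1² − ½·13.21 = 10.205.
Planner sets x_i = Σα_j = 4.1 for every i, so X^SO = 2·4.1 = 8.2.
W^SO = (Σα)·X^SO − ½·2·(Σα)² = (2/2)·4.1² = 16.81.
Deadweight loss = W^SO − W^NE = 6.605.

6.605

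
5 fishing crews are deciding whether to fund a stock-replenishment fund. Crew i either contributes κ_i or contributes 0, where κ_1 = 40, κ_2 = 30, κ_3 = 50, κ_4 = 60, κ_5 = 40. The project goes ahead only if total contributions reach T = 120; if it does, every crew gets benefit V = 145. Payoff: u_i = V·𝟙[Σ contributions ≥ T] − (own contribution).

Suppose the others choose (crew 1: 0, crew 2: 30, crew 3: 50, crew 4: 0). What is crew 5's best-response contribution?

Others' total = 80. Contributing 40 brings total to 120 ≥ 120: gain V − κ_5 = 105.
Best response: 40.

40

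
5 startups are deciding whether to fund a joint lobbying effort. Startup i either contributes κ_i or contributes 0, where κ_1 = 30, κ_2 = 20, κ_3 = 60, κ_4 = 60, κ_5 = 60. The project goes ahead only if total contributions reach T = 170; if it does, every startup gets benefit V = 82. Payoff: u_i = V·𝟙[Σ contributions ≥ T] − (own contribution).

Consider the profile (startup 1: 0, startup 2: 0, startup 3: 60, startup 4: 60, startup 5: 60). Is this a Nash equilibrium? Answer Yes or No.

Yes

Total = 180 ≥ 170: provided.
Startup 1 (pledges 0, payoff 82): pledging 30 → total 210, payoff 52. No gain.
Startup 2 (pledges 0, payoff 82): pledging 20 → total 200, payoff 62. No gain.
Startup 3 (pledges 60, payoff 22): dropping to 0 → total 120, payoff 0. No gain.
Startup 4 (pledges 60, payoff 22): dropping to 0 → total 120, payoff 0. No gain.
Startup 5 (pledges 60, payoff 22): dropping to 0 → total 120, payoff 0. No gain.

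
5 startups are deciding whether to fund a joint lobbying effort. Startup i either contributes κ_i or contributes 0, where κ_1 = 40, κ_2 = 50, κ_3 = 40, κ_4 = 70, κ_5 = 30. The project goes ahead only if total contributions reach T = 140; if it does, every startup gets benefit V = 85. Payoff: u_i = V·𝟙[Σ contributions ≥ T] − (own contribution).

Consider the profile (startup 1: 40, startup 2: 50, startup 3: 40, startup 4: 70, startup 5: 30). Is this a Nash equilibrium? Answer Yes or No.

Total = 230 ≥ 140: provided.
Startup 1 (pledges 40, payoff 45): dropping to 0 → total 190, payoff 85. Profitable deviation.

No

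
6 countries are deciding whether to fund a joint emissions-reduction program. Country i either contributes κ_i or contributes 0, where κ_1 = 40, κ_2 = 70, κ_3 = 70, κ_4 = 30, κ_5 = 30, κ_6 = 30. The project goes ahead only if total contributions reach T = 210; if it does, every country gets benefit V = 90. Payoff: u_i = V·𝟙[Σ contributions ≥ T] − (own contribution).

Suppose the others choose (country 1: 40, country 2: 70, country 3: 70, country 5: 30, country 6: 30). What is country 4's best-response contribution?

Others' total = 240 ≥ 210; contributing adds cost 30 for no extra benefit.
Best response: 0.

0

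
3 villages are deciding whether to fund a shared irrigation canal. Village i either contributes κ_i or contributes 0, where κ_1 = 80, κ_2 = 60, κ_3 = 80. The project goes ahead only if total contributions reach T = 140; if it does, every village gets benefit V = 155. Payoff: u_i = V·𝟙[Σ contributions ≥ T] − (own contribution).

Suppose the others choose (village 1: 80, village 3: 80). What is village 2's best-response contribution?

0

Others' total = 160 ≥ 140; contributing adds cost 60 for no extra benefit.
Best response: 0.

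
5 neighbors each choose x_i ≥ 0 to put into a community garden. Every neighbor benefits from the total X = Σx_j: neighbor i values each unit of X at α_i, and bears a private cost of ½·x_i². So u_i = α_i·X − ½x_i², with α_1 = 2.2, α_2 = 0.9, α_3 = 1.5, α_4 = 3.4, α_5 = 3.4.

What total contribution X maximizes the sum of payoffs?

Planner FOC: ∂(Σu_j)/∂x_i = (Σα_j) − x_i = 0, so x_i^SO = Σα_j = 11.4 for every i; X^SO = 57.

57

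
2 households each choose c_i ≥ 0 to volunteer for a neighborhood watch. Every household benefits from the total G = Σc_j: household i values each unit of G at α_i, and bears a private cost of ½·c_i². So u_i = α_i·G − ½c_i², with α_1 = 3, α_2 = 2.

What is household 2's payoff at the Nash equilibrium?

8

Household i's FOC: ∂u_i/∂c_i = α_i − c_i = 0, so c_i* = α_i.
NE contributions = (3, 2); G = 5.
u_2 = α_2·G − ½·(c_2)² = 2·5 − ½·2² = 8.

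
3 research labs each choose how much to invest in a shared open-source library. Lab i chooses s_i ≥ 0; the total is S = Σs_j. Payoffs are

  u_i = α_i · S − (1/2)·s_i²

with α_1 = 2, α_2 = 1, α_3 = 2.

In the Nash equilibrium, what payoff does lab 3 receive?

Lab i's FOC: ∂u_i/∂s_i = α_i − s_i = 0, so s_i* = α_i.
NE contributions = (2, 1, 2); S = 5.
u_3 = α_3·S − ½·(s_3)² = 2·5 − ½·2² = 8.

8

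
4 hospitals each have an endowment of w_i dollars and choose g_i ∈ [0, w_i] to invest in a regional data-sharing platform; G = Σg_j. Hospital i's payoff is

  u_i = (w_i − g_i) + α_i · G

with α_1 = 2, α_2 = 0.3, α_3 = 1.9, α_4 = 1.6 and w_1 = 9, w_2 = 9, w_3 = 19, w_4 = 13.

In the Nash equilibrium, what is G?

41

∂u_i/∂g_i = α_i − 1, so hospital i contributes w_i if α_i > 1, else 0.
α_i > 1 for i ∈ {1, 3, 4}; NE contributions (9, 0, 19, 13), G = 41.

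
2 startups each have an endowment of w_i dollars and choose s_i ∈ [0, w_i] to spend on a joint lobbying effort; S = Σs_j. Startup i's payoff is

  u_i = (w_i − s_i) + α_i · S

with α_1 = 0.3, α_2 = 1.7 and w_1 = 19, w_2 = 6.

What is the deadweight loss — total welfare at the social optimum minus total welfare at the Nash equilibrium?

∂u_i/∂s_i = α_i − 1, so startup i contributes w_i if α_i > 1, else 0.
α_i > 1 for i ∈ {2}; NE contributions (0, 6), S = 6.
W^NE = Σw_i − S^NE + (Σα_i)·S^NE = 25 + 1·6 = 31.
Planner: ∂(Σu_j)/∂s_i = Σα_j − 1 = 1 > 0, so everyone contributes w_i; S^SO = 25, W^SO = 25 + 1·25 = 50.
Deadweight loss = 19.

19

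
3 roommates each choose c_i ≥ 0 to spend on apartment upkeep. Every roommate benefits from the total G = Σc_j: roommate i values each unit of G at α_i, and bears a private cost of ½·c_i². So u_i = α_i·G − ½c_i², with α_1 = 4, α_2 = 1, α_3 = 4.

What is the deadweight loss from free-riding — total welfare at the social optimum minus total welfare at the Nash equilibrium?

57

Roommate i's FOC: ∂u_i/∂c_i = α_i − c_i = 0, so c_i* = α_i.
NE contributions = (4, 1, 4); G = 9.
W^NE = (Σα)·G − ½Σα_i² = 9² − ½·33 = 64.5.
Planner sets c_i = Σα_j = 9 for every i, so G^SO = 3·9 = 27.
W^SO = (Σα)·G^SO − ½·3·(Σα)² = (3/2)·9² = 121.5.
Deadweight loss = W^SO − W^NE = 57.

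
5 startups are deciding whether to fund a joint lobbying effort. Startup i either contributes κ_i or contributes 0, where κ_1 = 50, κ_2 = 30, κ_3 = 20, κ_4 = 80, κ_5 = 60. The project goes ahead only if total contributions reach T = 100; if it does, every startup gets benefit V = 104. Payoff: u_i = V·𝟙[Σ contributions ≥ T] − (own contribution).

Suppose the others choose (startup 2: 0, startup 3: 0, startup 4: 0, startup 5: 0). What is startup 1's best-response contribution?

0

Others' total = 0. Even contributing 50 gives 50 < 100: no benefit either way.
Best response: 0.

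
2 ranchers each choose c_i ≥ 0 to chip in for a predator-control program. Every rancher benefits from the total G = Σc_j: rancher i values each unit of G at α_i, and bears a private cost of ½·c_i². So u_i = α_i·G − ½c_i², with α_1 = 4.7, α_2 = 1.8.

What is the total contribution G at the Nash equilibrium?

Rancher i's FOC: ∂u_i/∂c_i = α_i − c_i = 0, so c_i* = α_i.
NE contributions = (4.7, 1.8); G = 6.5.

6.5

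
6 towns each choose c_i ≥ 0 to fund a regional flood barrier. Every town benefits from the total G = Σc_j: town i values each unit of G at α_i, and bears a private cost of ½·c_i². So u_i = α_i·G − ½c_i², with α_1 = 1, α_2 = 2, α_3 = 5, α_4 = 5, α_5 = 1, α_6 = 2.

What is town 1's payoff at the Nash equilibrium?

Town i's FOC: ∂u_i/∂c_i = α_i − c_i = 0, so c_i* = α_i.
NE contributions = (1, 2, 5, 5, 1, 2); G = 16.
u_1 = α_1·G − ½·(c_1)² = 1·16 − ½·1² = 15.5.

15.5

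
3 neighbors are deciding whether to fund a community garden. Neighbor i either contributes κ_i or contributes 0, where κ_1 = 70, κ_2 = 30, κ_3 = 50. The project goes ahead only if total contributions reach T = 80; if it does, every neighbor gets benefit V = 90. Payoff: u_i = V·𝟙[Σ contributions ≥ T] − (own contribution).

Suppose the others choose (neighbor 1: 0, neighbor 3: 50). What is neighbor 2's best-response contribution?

30

Others' total = 50. Contributing 30 brings total to 80 ≥ 80: gain V − κ_2 = 60.
Best response: 30.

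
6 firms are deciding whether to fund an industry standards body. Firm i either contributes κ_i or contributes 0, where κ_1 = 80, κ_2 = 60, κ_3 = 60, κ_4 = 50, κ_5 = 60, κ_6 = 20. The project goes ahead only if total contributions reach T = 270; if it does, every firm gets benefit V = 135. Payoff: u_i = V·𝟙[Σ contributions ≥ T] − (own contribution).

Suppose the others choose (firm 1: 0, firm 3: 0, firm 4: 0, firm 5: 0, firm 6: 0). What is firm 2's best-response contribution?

0

Others' total = 0. Even contributing 60 gives 60 < 270: no benefit either way.
Best response: 0.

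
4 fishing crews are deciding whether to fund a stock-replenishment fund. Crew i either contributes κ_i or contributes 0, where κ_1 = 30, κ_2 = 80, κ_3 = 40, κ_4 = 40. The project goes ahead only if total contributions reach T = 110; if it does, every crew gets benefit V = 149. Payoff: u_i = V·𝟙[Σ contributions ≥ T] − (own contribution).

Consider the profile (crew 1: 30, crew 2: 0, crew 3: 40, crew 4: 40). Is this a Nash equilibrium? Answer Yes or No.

Yes

Total = 110 ≥ 110: provided.
Crew 1 (pledges 30, payoff 119): dropping to 0 → total 80, payoff 0. No gain.
Crew 2 (pledges 0, payoff 149): pledging 80 → total 190, payoff 69. No gain.
Crew 3 (pledges 40, payoff 109): dropping to 0 → total 70, payoff 0. No gain.
Crew 4 (pledges 40, payoff 109): dropping to 0 → total 70, payoff 0. No gain.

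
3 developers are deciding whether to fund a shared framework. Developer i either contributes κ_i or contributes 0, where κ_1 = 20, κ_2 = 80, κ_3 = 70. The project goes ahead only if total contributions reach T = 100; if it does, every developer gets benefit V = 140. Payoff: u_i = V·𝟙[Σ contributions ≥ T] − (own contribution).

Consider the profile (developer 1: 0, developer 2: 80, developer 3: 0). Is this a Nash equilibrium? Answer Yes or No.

No

Total = 80 < 100: not provided.
Developer 1 (pledges 0, payoff 0): pledging 20 → total 100, payoff 120. Profitable deviation.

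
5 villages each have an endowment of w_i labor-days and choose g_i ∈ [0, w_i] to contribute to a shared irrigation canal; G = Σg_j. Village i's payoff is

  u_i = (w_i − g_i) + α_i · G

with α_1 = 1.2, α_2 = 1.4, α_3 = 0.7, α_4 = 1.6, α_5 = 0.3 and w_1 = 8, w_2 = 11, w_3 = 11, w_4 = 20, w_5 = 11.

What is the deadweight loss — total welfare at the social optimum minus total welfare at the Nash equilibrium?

92.4

∂u_i/∂g_i = α_i − 1, so village i contributes w_i if α_i > 1, else 0.
α_i > 1 for i ∈ {1, 2, 4}; NE contributions (8, 11, 0, 20, 0), G = 39.
W^NE = Σw_i − G^NE + (Σα_i)·G^NE = 61 + 4.2·39 = 224.8.
Planner: ∂(Σu_j)/∂g_i = Σα_j − 1 = 4.2 > 0, so everyone contributes w_i; G^SO = 61, W^SO = 61 + 4.2·61 = 317.2.
Deadweight loss = 92.4.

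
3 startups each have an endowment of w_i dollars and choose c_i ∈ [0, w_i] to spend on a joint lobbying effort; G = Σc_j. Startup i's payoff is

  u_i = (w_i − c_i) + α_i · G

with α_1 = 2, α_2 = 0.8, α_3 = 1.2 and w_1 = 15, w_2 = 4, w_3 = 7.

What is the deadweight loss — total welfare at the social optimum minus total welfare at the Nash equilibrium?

∂u_i/∂c_i = α_i − 1, so startup i contributes w_i if α_i > 1, else 0.
α_i > 1 for i ∈ {1, 3}; NE contributions (15, 0, 7), G = 22.
W^NE = Σw_i − G^NE + (Σα_i)·G^NE = 26 + 3·22 = 92.
Planner: ∂(Σu_j)/∂c_i = Σα_j − 1 = 3 > 0, so everyone contributes w_i; G^SO = 26, W^SO = 26 + 3·26 = 104.
Deadweight loss = 12.

12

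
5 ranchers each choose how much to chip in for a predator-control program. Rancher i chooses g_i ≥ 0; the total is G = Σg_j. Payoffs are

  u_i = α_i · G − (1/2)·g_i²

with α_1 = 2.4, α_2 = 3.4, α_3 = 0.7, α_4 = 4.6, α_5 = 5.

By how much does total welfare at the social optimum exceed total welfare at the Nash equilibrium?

Rancher i's FOC: ∂u_i/∂g_i = α_i − g_i = 0, so g_i* = α_i.
NE contributions = (2.4, 3.4, 0.7, 4.6, 5); G = 16.1.
W^NE = (Σα)·G − ½Σα_i² = 16.1² − ½·63.97 = 227.225.
Planner sets g_i = Σα_j = 16.1 for every i, so G^SO = 5·16.1 = 80.5.
W^SO = (Σα)·G^SO − ½·5·(Σα)² = (5/2)·16.1² = 648.025.
Deadweight loss = W^SO − W^NE = 420.8.

420.8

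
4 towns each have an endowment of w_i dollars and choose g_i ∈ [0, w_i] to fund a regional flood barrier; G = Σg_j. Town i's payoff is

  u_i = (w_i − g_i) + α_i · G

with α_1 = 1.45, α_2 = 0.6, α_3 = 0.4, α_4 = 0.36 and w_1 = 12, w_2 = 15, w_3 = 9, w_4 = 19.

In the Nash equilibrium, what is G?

∂u_i/∂g_i = α_i − 1, so town i contributes w_i if α_i > 1, else 0.
α_i > 1 for i ∈ {1}; NE contributions (12, 0, 0, 0), G = 12.

12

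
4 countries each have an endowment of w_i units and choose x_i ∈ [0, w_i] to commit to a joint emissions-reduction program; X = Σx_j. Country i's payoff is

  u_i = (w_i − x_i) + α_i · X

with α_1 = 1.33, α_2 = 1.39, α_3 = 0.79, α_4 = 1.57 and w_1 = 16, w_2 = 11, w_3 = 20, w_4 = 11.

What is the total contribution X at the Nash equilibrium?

38

∂u_i/∂x_i = α_i − 1, so country i contributes w_i if α_i > 1, else 0.
α_i > 1 for i ∈ {1, 2, 4}; NE contributions (16, 11, 0, 11), X = 38.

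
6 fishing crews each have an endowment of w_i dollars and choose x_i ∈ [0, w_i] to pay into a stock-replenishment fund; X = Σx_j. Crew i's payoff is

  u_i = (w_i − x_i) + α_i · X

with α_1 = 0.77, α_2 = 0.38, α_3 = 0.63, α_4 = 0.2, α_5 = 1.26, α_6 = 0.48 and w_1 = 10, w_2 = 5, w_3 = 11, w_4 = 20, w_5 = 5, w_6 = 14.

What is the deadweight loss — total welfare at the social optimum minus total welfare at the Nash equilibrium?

∂u_i/∂x_i = α_i − 1, so crew i contributes w_i if α_i > 1, else 0.
α_i > 1 for i ∈ {5}; NE contributions (0, 0, 0, 0, 5, 0), X = 5.
W^NE = Σw_i − X^NE + (Σα_i)·X^NE = 65 + 2.72·5 = 78.6.
Planner: ∂(Σu_j)/∂x_i = Σα_j − 1 = 2.72 > 0, so everyone contributes w_i; X^SO = 65, W^SO = 65 + 2.72·65 = 241.8.
Deadweight loss = 163.2.

163.2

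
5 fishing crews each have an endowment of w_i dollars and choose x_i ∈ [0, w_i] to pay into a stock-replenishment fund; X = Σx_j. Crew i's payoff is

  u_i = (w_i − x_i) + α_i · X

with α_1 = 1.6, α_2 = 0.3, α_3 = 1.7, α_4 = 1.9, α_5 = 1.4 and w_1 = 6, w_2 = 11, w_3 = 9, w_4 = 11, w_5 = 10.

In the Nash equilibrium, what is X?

36

∂u_i/∂x_i = α_i − 1, so crew i contributes w_i if α_i > 1, else 0.
α_i > 1 for i ∈ {1, 3, 4, 5}; NE contributions (6, 0, 9, 11, 10), X = 36.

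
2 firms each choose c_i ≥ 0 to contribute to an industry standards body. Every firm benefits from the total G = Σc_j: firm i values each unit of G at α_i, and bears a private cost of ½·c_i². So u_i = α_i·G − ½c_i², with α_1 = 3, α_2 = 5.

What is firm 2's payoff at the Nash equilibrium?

Firm i's FOC: ∂u_i/∂c_i = α_i − c_i = 0, so c_i* = α_i.
NE contributions = (3, 5); G = 8.
u_2 = α_2·G − ½·(c_2)² = 5·8 − ½·5² = 27.5.

27.5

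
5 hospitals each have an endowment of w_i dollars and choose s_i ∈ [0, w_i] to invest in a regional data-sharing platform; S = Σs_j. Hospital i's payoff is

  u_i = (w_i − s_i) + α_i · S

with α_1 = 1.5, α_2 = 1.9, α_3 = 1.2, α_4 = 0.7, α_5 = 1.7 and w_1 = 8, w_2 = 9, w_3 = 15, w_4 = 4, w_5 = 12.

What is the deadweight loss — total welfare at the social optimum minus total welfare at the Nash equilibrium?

∂u_i/∂s_i = α_i − 1, so hospital i contributes w_i if α_i > 1, else 0.
α_i > 1 for i ∈ {1, 2, 3, 5}; NE contributions (8, 9, 15, 0, 12), S = 44.
W^NE = Σw_i − S^NE + (Σα_i)·S^NE = 48 + 6·44 = 312.
Planner: ∂(Σu_j)/∂s_i = Σα_j − 1 = 6 > 0, so everyone contributes w_i; S^SO = 48, W^SO = 48 + 6·48 = 336.
Deadweight loss = 24.

24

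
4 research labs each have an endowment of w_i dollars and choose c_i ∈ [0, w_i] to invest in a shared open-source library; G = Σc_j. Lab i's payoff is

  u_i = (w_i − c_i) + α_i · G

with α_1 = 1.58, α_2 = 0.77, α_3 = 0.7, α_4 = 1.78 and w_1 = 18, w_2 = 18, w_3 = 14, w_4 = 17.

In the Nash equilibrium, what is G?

∂u_i/∂c_i = α_i − 1, so lab i contributes w_i if α_i > 1, else 0.
α_i > 1 for i ∈ {1, 4}; NE contributions (18, 0, 0, 17), G = 35.

35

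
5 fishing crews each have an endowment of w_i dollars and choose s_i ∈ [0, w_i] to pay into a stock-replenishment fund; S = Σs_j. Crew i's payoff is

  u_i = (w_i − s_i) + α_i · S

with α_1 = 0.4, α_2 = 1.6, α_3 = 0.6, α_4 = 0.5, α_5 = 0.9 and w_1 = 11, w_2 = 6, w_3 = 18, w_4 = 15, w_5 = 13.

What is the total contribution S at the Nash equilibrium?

6

∂u_i/∂s_i = α_i − 1, so crew i contributes w_i if α_i > 1, else 0.
α_i > 1 for i ∈ {2}; NE contributions (0, 6, 0, 0, 0), S = 6.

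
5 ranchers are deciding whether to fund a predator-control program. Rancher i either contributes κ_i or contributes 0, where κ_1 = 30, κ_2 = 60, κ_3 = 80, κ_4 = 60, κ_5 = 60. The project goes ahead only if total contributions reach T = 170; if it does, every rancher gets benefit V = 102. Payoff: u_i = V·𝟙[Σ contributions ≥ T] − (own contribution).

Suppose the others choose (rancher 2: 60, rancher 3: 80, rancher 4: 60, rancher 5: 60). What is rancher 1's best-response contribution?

0

Others' total = 260 ≥ 170; contributing adds cost 30 for no extra benefit.
Best response: 0.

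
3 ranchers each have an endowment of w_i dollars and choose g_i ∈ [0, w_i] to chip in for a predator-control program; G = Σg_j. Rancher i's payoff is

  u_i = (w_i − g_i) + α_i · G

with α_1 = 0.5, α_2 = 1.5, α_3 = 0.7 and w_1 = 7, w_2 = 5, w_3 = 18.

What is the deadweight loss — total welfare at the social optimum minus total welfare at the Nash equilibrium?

∂u_i/∂g_i = α_i − 1, so rancher i contributes w_i if α_i > 1, else 0.
α_i > 1 for i ∈ {2}; NE contributions (0, 5, 0), G = 5.
W^NE = Σw_i − G^NE + (Σα_i)·G^NE = 30 + 1.7·5 = 38.5.
Planner: ∂(Σu_j)/∂g_i = Σα_j − 1 = 1.7 > 0, so everyone contributes w_i; G^SO = 30, W^SO = 30 + 1.7·30 = 81.
Deadweight loss = 42.5.

42.5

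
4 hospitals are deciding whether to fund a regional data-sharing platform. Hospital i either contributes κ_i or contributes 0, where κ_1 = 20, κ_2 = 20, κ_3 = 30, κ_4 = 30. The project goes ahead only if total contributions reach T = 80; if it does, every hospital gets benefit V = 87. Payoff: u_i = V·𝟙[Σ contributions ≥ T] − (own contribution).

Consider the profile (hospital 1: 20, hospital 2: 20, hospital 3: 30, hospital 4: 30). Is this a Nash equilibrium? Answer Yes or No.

No

Total = 100 ≥ 80: provided.
Hospital 1 (pledges 20, payoff 67): dropping to 0 → total 80, payoff 87. Profitable deviation.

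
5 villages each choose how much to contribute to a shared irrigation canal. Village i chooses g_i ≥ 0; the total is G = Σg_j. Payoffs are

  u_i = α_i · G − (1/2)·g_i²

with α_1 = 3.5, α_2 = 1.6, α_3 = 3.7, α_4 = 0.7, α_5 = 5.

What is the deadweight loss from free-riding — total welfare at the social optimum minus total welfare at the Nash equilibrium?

342.37

Village i's FOC: ∂u_i/∂g_i = α_i − g_i = 0, so g_i* = α_i.
NE contributions = (3.5, 1.6, 3.7, 0.7, 5); G = 14.5.
W^NE = (Σα)·G − ½Σα_i² = 14.5² − ½·53.99 = 183.255.
Planner sets g_i = Σα_j = 14.5 for every i, so G^SO = 5·14.5 = 72.5.
W^SO = (Σα)·G^SO − ½·5·(Σα)² = (5/2)·14.5² = 525.625.
Deadweight loss = W^SO − W^NE = 342.37.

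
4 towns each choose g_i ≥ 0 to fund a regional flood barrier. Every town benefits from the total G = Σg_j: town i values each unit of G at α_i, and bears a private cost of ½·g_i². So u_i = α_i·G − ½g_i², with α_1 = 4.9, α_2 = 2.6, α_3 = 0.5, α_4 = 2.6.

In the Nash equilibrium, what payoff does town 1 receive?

39.935

Town i's FOC: ∂u_i/∂g_i = α_i − g_i = 0, so g_i* = α_i.
NE contributions = (4.9, 2.6, 0.5, 2.6); G = 10.6.
u_1 = α_1·G − ½·(g_1)² = 4.9·10.6 − ½·4.9² = 39.935.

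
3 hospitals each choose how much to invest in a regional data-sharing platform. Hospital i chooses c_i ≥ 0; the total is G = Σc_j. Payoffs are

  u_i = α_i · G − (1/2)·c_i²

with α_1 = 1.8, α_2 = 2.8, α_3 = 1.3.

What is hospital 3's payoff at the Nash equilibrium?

Hospital i's FOC: ∂u_i/∂c_i = α_i − c_i = 0, so c_i* = α_i.
NE contributions = (1.8, 2.8, 1.3); G = 5.9.
u_3 = α_3·G − ½·(c_3)² = 1.3·5.9 − ½·1.3² = 6.825.

6.825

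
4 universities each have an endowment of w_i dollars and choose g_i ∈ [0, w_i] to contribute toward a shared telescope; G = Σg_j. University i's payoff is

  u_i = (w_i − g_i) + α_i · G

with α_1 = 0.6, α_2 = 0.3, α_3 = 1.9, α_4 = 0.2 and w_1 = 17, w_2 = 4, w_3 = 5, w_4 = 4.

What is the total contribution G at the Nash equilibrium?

5

∂u_i/∂g_i = α_i − 1, so university i contributes w_i if α_i > 1, else 0.
α_i > 1 for i ∈ {3}; NE contributions (0, 0, 5, 0), G = 5.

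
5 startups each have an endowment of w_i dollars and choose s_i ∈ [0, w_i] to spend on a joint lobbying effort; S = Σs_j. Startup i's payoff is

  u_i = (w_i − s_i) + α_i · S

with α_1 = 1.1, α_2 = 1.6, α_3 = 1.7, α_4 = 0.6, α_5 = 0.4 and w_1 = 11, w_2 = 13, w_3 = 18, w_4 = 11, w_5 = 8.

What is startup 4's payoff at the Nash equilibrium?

36.2

∂u_i/∂s_i = α_i − 1, so startup i contributes w_i if α_i > 1, else 0.
α_i > 1 for i ∈ {1, 2, 3}; NE contributions (11, 13, 18, 0, 0), S = 42.
u_4 = (11 − 0) + 0.6·42 = 36.2.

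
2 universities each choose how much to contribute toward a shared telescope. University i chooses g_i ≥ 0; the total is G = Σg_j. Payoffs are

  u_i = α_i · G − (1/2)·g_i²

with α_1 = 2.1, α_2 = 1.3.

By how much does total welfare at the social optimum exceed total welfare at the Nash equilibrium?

3.05

University i's FOC: ∂u_i/∂g_i = α_i − g_i = 0, so g_i* = α_i.
NE contributions = (2.1, 1.3); G = 3.4.
W^NE = (Σα)·G − ½Σα_i² = 3.4² − ½·6.1 = 8.51.
Planner sets g_i = Σα_j = 3.4 for every i, so G^SO = 2·3.4 = 6.8.
W^SO = (Σα)·G^SO − ½·2·(Σα)² = (2/2)·3.4² = 11.56.
Deadweight loss = W^SO − W^NE = 3.05.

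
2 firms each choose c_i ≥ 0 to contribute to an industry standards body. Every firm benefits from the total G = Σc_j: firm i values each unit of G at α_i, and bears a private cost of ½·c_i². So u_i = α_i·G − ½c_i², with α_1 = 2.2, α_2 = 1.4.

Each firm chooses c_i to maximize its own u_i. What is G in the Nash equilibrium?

Firm i's FOC: ∂u_i/∂c_i = α_i − c_i = 0, so c_i* = α_i.
NE contributions = (2.2, 1.4); G = 3.6.

3.6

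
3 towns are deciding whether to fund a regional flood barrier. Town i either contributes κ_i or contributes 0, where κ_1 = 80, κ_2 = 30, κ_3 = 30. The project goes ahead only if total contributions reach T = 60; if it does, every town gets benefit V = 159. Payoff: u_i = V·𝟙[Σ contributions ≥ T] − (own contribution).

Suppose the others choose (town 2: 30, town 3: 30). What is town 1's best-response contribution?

Others' total = 60 ≥ 60; contributing adds cost 80 for no extra benefit.
Best response: 0.

0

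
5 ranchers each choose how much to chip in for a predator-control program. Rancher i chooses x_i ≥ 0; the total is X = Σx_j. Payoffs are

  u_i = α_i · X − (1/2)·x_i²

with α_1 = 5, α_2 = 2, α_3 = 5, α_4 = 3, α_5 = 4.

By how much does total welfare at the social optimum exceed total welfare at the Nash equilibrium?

581

Rancher i's FOC: ∂u_i/∂x_i = α_i − x_i = 0, so x_i* = α_i.
NE contributions = (5, 2, 5, 3, 4); X = 19.
W^NE = (Σα)·X − ½Σα_i² = 19² − ½·79 = 321.5.
Planner sets x_i = Σα_j = 19 for every i, so X^SO = 5·19 = 95.
W^SO = (Σα)·X^SO − ½·5·(Σα)² = (5/2)·19² = 902.5.
Deadweight loss = W^SO − W^NE = 581.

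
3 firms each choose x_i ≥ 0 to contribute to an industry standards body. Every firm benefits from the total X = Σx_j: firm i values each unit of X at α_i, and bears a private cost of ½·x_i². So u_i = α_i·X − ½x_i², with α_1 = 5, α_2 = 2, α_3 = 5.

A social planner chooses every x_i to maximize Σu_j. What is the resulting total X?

Planner FOC: ∂(Σu_j)/∂x_i = (Σα_j) − x_i = 0, so x_i^SO = Σα_j = 12 for every i; X^SO = 36.

36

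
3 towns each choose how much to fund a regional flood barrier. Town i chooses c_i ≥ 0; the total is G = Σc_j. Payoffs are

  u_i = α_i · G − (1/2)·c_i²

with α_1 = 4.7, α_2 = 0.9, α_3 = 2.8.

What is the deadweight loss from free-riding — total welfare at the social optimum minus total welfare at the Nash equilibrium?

Town i's FOC: ∂u_i/∂c_i = α_i − c_i = 0, so c_i* = α_i.
NE contributions = (4.7, 0.9, 2.8); G = 8.4.
W^NE = (Σα)·G − ½Σα_i² = 8.4² − ½·30.74 = 55.19.
Planner sets c_i = Σα_j = 8.4 for every i, so G^SO = 3·8.4 = 25.2.
W^SO = (Σα)·G^SO − ½·3·(Σα)² = (3/2)·8.4² = 105.84.
Deadweight loss = W^SO − W^NE = 50.65.

50.65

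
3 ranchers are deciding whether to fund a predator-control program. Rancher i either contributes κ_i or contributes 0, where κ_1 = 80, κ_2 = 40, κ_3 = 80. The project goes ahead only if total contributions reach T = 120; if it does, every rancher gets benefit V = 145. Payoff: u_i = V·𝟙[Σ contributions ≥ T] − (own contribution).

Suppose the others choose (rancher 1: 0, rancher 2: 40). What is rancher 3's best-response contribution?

80

Others' total = 40. Contributing 80 brings total to 120 ≥ 120: gain V − κ_3 = 65.
Best response: 80.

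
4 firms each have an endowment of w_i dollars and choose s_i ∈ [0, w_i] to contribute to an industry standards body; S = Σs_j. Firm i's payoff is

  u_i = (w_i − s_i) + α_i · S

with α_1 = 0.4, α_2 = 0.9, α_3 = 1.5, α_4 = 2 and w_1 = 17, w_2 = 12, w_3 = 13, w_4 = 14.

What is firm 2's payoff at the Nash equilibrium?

∂u_i/∂s_i = α_i − 1, so firm i contributes w_i if α_i > 1, else 0.
α_i > 1 for i ∈ {3, 4}; NE contributions (0, 0, 13, 14), S = 27.
u_2 = (12 − 0) + 0.9·27 = 36.3.

36.3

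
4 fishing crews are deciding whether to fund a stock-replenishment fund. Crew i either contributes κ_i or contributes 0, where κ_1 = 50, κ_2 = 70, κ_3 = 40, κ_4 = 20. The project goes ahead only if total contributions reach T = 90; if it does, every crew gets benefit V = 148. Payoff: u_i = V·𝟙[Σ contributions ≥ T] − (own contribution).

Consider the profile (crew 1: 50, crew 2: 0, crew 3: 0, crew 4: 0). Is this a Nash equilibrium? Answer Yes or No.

No

Total = 50 < 90: not provided.
Crew 1 (pledges 50, payoff -50): dropping to 0 → total 0, payoff 0. Profitable deviation.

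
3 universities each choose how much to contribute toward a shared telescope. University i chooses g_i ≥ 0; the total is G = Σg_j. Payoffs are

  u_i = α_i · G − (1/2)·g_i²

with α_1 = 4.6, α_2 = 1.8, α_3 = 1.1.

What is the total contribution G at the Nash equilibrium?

7.5

University i's FOC: ∂u_i/∂g_i = α_i − g_i = 0, so g_i* = α_i.
NE contributions = (4.6, 1.8, 1.1); G = 7.5.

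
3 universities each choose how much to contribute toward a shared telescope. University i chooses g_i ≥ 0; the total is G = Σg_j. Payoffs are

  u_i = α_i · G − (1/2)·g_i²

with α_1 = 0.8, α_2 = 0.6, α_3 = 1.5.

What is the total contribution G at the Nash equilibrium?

University i's FOC: ∂u_i/∂g_i = α_i − g_i = 0, so g_i* = α_i.
NE contributions = (0.8, 0.6, 1.5); G = 2.9.

2.9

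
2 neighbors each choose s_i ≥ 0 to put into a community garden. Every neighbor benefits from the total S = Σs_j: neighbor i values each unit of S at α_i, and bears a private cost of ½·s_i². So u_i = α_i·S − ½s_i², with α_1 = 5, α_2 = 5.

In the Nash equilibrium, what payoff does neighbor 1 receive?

37.5

Neighbor i's FOC: ∂u_i/∂s_i = α_i − s_i = 0, so s_i* = α_i.
NE contributions = (5, 5); S = 10.
u_1 = α_1·S − ½·(s_1)² = 5·10 − ½·5² = 37.5.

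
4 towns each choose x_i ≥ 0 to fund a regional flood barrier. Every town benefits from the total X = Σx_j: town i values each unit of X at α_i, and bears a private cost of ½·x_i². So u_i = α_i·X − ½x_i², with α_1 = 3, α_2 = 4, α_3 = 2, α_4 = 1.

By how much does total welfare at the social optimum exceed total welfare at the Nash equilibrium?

Town i's FOC: ∂u_i/∂x_i = α_i − x_i = 0, so x_i* = α_i.
NE contributions = (3, 4, 2, 1); X = 10.
W^NE = (Σα)·X − ½Σα_i² = 10² − ½·30 = 85.
Planner sets x_i = Σα_j = 10 for every i, so X^SO = 4·10 = 40.
W^SO = (Σα)·X^SO − ½·4·(Σα)² = (4/2)·10² = 200.
Deadweight loss = W^SO − W^NE = 115.

115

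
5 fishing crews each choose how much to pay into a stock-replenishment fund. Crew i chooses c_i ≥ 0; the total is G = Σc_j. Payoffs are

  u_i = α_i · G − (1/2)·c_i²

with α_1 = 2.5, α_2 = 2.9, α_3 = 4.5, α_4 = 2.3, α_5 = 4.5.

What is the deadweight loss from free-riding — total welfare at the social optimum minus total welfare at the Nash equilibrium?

448.56

Crew i's FOC: ∂u_i/∂c_i = α_i − c_i = 0, so c_i* = α_i.
NE contributions = (2.5, 2.9, 4.5, 2.3, 4.5); G = 16.7.
W^NE = (Σα)·G − ½Σα_i² = 16.7² − ½·60.45 = 248.665.
Planner sets c_i = Σα_j = 16.7 for every i, so G^SO = 5·16.7 = 83.5.
W^SO = (Σα)·G^SO − ½·5·(Σα)² = (5/2)·16.7² = 697.225.
Deadweight loss = W^SO − W^NE = 448.56.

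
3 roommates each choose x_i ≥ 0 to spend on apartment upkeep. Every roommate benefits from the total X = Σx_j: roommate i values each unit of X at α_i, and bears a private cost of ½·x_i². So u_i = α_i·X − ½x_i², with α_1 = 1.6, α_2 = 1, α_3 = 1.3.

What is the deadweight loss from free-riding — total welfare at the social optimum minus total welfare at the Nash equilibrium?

10.23

Roommate i's FOC: ∂u_i/∂x_i = α_i − x_i = 0, so x_i* = α_i.
NE contributions = (1.6, 1, 1.3); X = 3.9.
W^NE = (Σα)·X − ½Σα_i² = 3.9² − ½·5.25 = 12.585.
Planner sets x_i = Σα_j = 3.9 for every i, so X^SO = 3·3.9 = 11.7.
W^SO = (Σα)·X^SO − ½·3·(Σα)² = (3/2)·3.9² = 22.815.
Deadweight loss = W^SO − W^NE = 10.23.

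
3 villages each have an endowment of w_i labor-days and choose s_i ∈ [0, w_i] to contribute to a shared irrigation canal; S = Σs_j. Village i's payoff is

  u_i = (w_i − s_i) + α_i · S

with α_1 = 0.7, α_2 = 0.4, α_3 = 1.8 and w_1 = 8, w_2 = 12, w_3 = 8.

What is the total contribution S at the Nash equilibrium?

8

∂u_i/∂s_i = α_i − 1, so village i contributes w_i if α_i > 1, else 0.
α_i > 1 for i ∈ {3}; NE contributions (0, 0, 8), S = 8.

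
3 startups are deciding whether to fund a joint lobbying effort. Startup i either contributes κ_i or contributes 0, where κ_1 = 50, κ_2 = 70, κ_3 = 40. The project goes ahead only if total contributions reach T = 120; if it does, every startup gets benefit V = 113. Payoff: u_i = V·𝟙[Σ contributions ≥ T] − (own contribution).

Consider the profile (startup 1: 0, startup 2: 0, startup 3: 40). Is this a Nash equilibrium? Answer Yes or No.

No

Total = 40 < 120: not provided.
Startup 1 (pledges 0, payoff 0): pledging 50 → total 90, payoff -50. No gain.
Startup 2 (pledges 0, payoff 0): pledging 70 → total 110, payoff -70. No gain.
Startup 3 (pledges 40, payoff -40): dropping to 0 → total 0, payoff 0. Profitable deviation.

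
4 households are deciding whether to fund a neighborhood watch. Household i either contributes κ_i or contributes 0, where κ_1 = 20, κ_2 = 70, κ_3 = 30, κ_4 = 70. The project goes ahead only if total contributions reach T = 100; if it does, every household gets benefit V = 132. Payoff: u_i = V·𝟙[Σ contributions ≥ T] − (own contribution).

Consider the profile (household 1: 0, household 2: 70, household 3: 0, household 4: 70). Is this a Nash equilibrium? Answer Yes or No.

Yes

Total = 140 ≥ 100: provided.
Household 1 (pledges 0, payoff 132): pledging 20 → total 160, payoff 112. No gain.
Household 2 (pledges 70, payoff 62): dropping to 0 → total 70, payoff 0. No gain.
Household 3 (pledges 0, payoff 132): pledging 30 → total 170, payoff 102. No gain.
Household 4 (pledges 70, payoff 62): dropping to 0 → total 70, payoff 0. No gain.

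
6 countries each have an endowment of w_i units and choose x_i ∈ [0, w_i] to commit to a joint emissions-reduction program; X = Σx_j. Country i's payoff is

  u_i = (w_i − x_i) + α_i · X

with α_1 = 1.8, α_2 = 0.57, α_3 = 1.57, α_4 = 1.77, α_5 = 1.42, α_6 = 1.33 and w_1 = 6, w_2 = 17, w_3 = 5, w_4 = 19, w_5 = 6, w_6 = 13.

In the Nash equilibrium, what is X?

∂u_i/∂x_i = α_i − 1, so country i contributes w_i if α_i > 1, else 0.
α_i > 1 for i ∈ {1, 3, 4, 5, 6}; NE contributions (6, 0, 5, 19, 6, 13), X = 49.

49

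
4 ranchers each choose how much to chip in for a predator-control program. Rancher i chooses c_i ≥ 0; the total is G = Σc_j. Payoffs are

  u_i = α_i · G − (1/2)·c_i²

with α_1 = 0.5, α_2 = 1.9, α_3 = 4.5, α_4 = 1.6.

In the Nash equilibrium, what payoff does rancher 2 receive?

Rancher i's FOC: ∂u_i/∂c_i = α_i − c_i = 0, so c_i* = α_i.
NE contributions = (0.5, 1.9, 4.5, 1.6); G = 8.5.
u_2 = α_2·G − ½·(c_2)² = 1.9·8.5 − ½·1.9² = 14.345.

14.345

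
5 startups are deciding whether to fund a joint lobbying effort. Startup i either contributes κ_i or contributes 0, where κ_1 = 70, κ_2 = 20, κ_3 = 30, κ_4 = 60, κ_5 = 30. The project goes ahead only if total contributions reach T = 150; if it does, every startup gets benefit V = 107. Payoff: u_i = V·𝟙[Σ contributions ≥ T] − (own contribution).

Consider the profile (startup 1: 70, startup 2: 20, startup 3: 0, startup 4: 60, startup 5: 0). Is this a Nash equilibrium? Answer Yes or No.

Yes

Total = 150 ≥ 150: provided.
Startup 1 (pledges 70, payoff 37): dropping to 0 → total 80, payoff 0. No gain.
Startup 2 (pledges 20, payoff 87): dropping to 0 → total 130, payoff 0. No gain.
Startup 3 (pledges 0, payoff 107): pledging 30 → total 180, payoff 77. No gain.
Startup 4 (pledges 60, payoff 47): dropping to 0 → total 90, payoff 0. No gain.
Startup 5 (pledges 0, payoff 107): pledging 30 → total 180, payoff 77. No gain.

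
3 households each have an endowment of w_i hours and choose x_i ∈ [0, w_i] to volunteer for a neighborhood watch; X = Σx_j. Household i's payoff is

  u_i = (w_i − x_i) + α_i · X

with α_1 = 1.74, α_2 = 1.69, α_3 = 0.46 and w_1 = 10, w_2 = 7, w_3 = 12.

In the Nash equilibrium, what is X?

∂u_i/∂x_i = α_i − 1, so household i contributes w_i if α_i > 1, else 0.
α_i > 1 for i ∈ {1, 2}; NE contributions (10, 7, 0), X = 17.

17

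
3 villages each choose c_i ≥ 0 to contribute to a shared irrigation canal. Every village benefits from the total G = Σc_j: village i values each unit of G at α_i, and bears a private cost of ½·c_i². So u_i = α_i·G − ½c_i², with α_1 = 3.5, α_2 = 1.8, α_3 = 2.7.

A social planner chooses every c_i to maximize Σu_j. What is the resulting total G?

Planner FOC: ∂(Σu_j)/∂c_i = (Σα_j) − c_i = 0, so c_i^SO = Σα_j = 8 for every i; G^SO = 24.

24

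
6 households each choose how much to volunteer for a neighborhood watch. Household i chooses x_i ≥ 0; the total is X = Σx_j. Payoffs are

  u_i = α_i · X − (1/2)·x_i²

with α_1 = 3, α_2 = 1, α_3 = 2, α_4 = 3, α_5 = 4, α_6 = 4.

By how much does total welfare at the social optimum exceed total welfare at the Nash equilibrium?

Household i's FOC: ∂u_i/∂x_i = α_i − x_i = 0, so x_i* = α_i.
NE contributions = (3, 1, 2, 3, 4, 4); X = 17.
W^NE = (Σα)·X − ½Σα_i² = 17² − ½·55 = 261.5.
Planner sets x_i = Σα_j = 17 for every i, so X^SO = 6·17 = 102.
W^SO = (Σα)·X^SO − ½·6·(Σα)² = (6/2)·17² = 867.
Deadweight loss = W^SO − W^NE = 605.5.

605.5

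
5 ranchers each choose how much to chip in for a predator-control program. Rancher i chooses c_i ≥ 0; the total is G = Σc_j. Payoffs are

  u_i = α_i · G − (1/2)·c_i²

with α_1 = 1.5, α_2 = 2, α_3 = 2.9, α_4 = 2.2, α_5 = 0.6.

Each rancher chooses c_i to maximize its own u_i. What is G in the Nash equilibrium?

9.2

Rancher i's FOC: ∂u_i/∂c_i = α_i − c_i = 0, so c_i* = α_i.
NE contributions = (1.5, 2, 2.9, 2.2, 0.6); G = 9.2.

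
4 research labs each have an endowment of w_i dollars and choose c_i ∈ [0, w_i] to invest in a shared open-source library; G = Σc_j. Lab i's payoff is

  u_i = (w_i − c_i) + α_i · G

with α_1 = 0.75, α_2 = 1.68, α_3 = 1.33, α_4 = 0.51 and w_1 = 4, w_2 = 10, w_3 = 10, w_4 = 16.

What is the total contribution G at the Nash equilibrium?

20

∂u_i/∂c_i = α_i − 1, so lab i contributes w_i if α_i > 1, else 0.
α_i > 1 for i ∈ {2, 3}; NE contributions (0, 10, 10, 0), G = 20.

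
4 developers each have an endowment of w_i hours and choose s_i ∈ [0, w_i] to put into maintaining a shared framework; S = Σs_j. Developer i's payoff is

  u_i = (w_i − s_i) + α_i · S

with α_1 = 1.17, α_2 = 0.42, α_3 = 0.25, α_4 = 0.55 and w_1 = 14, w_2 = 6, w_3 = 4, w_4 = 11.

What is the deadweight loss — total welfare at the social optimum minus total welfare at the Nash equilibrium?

29.19

∂u_i/∂s_i = α_i − 1, so developer i contributes w_i if α_i > 1, else 0.
α_i > 1 for i ∈ {1}; NE contributions (14, 0, 0, 0), S = 14.
W^NE = Σw_i − S^NE + (Σα_i)·S^NE = 35 + 1.39·14 = 54.46.
Planner: ∂(Σu_j)/∂s_i = Σα_j − 1 = 1.39 > 0, so everyone contributes w_i; S^SO = 35, W^SO = 35 + 1.39·35 = 83.65.
Deadweight loss = 29.19.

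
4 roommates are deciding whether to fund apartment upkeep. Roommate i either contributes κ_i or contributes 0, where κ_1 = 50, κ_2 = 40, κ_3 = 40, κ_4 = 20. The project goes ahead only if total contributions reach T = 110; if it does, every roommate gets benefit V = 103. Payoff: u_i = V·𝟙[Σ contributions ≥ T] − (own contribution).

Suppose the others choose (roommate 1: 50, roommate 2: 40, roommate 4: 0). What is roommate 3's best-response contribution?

40

Others' total = 90. Contributing 40 brings total to 130 ≥ 110: gain V − κ_3 = 63.
Best response: 40.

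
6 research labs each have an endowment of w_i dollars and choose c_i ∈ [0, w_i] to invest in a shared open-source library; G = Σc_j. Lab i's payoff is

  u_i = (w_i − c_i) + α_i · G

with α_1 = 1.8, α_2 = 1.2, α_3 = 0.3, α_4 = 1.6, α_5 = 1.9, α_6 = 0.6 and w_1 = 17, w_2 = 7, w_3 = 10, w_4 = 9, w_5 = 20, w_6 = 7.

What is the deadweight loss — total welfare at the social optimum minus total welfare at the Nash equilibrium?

∂u_i/∂c_i = α_i − 1, so lab i contributes w_i if α_i > 1, else 0.
α_i > 1 for i ∈ {1, 2, 4, 5}; NE contributions (17, 7, 0, 9, 20, 0), G = 53.
W^NE = Σw_i − G^NE + (Σα_i)·G^NE = 70 + 6.4·53 = 409.2.
Planner: ∂(Σu_j)/∂c_i = Σα_j − 1 = 6.4 > 0, so everyone contributes w_i; G^SO = 70, W^SO = 70 + 6.4·70 = 518.
Deadweight loss = 108.8.

108.8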